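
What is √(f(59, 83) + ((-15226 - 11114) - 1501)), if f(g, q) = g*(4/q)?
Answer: I*√191777061/83 ≈ 166.85*I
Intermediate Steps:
f(g, q) = 4*g/q
√(f(59, 83) + ((-15226 - 11114) - 1501)) = √(4*59/83 + ((-15226 - 11114) - 1501)) = √(4*59*(1/83) + (-26340 - 1501)) = √(236/83 - 27841) = √(-2310567/83) = I*√191777061/83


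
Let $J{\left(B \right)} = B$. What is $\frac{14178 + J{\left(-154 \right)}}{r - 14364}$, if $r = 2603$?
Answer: $- \frac{14024}{11761} \approx -1.1924$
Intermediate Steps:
$\frac{14178 + J{\left(-154 \right)}}{r - 14364} = \frac{14178 - 154}{2603 - 14364} = \frac{14024}{-11761} = 14024 \left(- \frac{1}{11761}\right) = - \frac{14024}{11761}$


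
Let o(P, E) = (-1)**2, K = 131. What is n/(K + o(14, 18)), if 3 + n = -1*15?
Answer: -3/22 ≈ -0.13636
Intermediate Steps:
o(P, E) = 1
n = -18 (n = -3 - 1*15 = -3 - 15 = -18)
n/(K + o(14, 18)) = -18/(131 + 1) = -18/132 = (1/132)*(-18) = -3/22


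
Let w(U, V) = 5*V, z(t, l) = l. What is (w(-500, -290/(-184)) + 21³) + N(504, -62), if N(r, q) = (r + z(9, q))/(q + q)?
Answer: 26424681/2852 ≈ 9265.3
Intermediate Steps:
N(r, q) = (q + r)/(2*q) (N(r, q) = (r + q)/(q + q) = (q + r)/((2*q)) = (q + r)*(1/(2*q)) = (q + r)/(2*q))
(w(-500, -290/(-184)) + 21³) + N(504, -62) = (5*(-290/(-184)) + 21³) + (½)*(-62 + 504)/(-62) = (5*(-290*(-1/184)) + 9261) + (½)*(-1/62)*442 = (5*(145/92) + 9261) - 221/62 = (725/92 + 9261) - 221/62 = 852737/92 - 221/62 = 26424681/2852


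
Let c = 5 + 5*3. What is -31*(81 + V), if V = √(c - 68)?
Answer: -2511 - 124*I*√3 ≈ -2511.0 - 214.77*I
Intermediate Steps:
c = 20 (c = 5 + 15 = 20)
V = 4*I*√3 (V = √(20 - 68) = √(-48) = 4*I*√3 ≈ 6.9282*I)
-31*(81 + V) = -31*(81 + 4*I*√3) = -2511 - 124*I*√3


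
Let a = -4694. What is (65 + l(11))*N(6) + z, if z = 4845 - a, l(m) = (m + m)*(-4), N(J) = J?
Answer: 9401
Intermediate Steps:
l(m) = -8*m (l(m) = (2*m)*(-4) = -8*m)
z = 9539 (z = 4845 - 1*(-4694) = 4845 + 4694 = 9539)
(65 + l(11))*N(6) + z = (65 - 8*11)*6 + 9539 = (65 - 88)*6 + 9539 = -23*6 + 9539 = -138 + 9539 = 9401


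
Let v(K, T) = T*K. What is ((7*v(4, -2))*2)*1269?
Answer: -142128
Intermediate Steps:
v(K, T) = K*T
((7*v(4, -2))*2)*1269 = ((7*(4*(-2)))*2)*1269 = ((7*(-8))*2)*1269 = -56*2*1269 = -112*1269 = -142128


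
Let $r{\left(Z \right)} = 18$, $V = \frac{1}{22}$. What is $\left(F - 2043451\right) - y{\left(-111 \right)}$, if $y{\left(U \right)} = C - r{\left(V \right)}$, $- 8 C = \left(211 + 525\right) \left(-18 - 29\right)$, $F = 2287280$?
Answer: $239523$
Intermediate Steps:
$V = \frac{1}{22} \approx 0.045455$
$C = 4324$ ($C = - \frac{\left(211 + 525\right) \left(-18 - 29\right)}{8} = - \frac{736 \left(-47\right)}{8} = \left(- \frac{1}{8}\right) \left(-34592\right) = 4324$)
$y{\left(U \right)} = 4306$ ($y{\left(U \right)} = 4324 - 18 = 4306$)
$\left(F - 2043451\right) - y{\left(-111 \right)} = \left(2287280 - 2043451\right) - 4306 = 243829 - 4306 = 239523$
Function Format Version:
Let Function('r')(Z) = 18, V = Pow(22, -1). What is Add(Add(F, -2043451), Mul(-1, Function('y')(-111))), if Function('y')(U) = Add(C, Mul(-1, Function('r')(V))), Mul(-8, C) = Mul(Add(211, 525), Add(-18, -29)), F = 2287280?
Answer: 239523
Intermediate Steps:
V = Rational(1, 22) ≈ 0.045455
C = 4324 (C = Mul(Rational(-1, 8), Mul(Add(211, 525), Add(-18, -29))) = Mul(Rational(-1, 8), Mul(736, -47)) = Mul(Rational(-1, 8), -34592) = 4324)
Function('y')(U) = 4306 (Function('y')(U) = Add(4324, Mul(-1, 18)) = Add(4324, -18) = 4306)
Add(Add(F, -2043451), Mul(-1, Function('y')(-111))) = Add(Add(2287280, -2043451), Mul(-1, 4306)) = Add(243829, -4306) = 239523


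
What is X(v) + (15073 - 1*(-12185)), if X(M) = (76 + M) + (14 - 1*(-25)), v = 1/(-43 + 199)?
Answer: 4270189/156 ≈ 27373.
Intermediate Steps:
v = 1/156 ≈ 0.0064103
X(M) = 115 + M (X(M) = (76 + M) + (14 + 25) = (76 + M) + 39 = 115 + M)
X(v) + (15073 - 1*(-12185)) = (115 + 1/156) + (15073 - 1*(-12185)) = 17941/156 + (15073 + 12185) = 17941/156 + 27258 = 4270189/156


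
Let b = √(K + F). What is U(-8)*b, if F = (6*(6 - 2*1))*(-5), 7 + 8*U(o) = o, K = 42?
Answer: -15*I*√78/8 ≈ -16.56*I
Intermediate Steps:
U(o) = -7/8 + o/8
F = -120 (F = (6*(6 - 2))*(-5) = (6*4)*(-5) = 24*(-5) = -120)
b = I*√78 (b = √(42 - 120) = √(-78) = I*√78 ≈ 8.8318*I)
U(-8)*b = (-7/8 + (⅛)*(-8))*(I*√78) = (-7/8 - 1)*(I*√78) = -15*I*√78/8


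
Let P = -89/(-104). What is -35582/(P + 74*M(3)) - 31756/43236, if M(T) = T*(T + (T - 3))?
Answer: -40549600619/749636577 ≈ -54.092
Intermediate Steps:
P = 89/104 (P = -89*(-1/104) = 89/104 ≈ 0.85577)
M(T) = T*(-3 + 2*T) (M(T) = T*(T + (-3 + T)) = T*(-3 + 2*T))
-35582/(P + 74*M(3)) - 31756/43236 = -35582/(89/104 + 74*(3*(-3 + 2*3))) - 31756/43236 = -35582/(89/104 + 74*(3*(-3 + 6))) - 31756*1/43236 = -35582/(89/104 + 74*(3*3)) - 7939/10809 = -35582/(89/104 + 74*9) - 7939/10809 = -35582/(89/104 + 666) - 7939/10809 = -35582/69353/104 - 7939/10809 = -35582*104/69353 - 7939/10809 = -3700528/69353 - 7939/10809 = -40549600619/749636577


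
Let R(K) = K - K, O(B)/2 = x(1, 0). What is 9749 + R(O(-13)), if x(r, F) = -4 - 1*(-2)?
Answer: 9749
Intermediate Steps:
x(r, F) = -2 (x(r, F) = -4 + 2 = -2)
O(B) = -4 (O(B) = 2*(-2) = -4)
R(K) = 0
9749 + R(O(-13)) = 9749 + 0 = 9749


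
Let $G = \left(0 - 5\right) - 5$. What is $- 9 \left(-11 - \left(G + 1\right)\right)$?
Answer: $18$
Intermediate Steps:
$G = -10$ ($G = -5 - 5 = -10$)
$- 9 \left(-11 - \left(G + 1\right)\right) = - 9 \left(-11 - \left(-10 + 1\right)\right) = - 9 \left(-11 - -9\right) = - 9 \left(-11 + 9\right) = \left(-9\right) \left(-2\right) = 18$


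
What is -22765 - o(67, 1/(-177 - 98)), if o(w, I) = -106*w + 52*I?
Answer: -4307273/275 ≈ -15663.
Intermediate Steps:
-22765 - o(67, 1/(-177 - 98)) = -22765 - (-106*67 + 52/(-177 - 98)) = -22765 - (-7102 + 52/(-275)) = -22765 - (-7102 + 52*(-1/275)) = -22765 - (-7102 - 52/275) = -22765 - 1*(-1953102/275) = -22765 + 1953102/275 = -4307273/275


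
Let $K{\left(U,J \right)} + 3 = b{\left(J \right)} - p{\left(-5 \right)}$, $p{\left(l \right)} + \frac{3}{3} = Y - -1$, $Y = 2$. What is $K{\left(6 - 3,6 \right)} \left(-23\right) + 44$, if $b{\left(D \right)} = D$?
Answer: $21$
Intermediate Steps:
$p{\left(l \right)} = 2$ ($p{\left(l \right)} = -1 + \left(2 - -1\right) = -1 + \left(2 + 1\right) = -1 + 3 = 2$)
$K{\left(U,J \right)} = -5 + J$ ($K{\left(U,J \right)} = -3 + \left(J - 2\right) = -3 + \left(-2 + J\right) = -5 + J$)
$K{\left(6 - 3,6 \right)} \left(-23\right) + 44 = \left(-5 + 6\right) \left(-23\right) + 44 = 1 \left(-23\right) + 44 = -23 + 44 = 21$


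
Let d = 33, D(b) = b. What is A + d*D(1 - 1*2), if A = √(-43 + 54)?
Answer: -33 + √11 ≈ -29.683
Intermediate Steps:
A = √11 ≈ 3.3166
A + d*D(1 - 1*2) = √11 + 33*(1 - 1*2) = √11 + 33*(1 - 2) = √11 + 33*(-1) = √11 - 33 = -33 + √11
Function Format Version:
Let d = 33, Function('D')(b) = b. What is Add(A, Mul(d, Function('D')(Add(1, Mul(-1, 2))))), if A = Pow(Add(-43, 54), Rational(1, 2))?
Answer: Add(-33, Pow(11, Rational(1, 2))) ≈ -29.683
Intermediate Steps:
A = Pow(11, Rational(1, 2)) ≈ 3.3166
Add(A, Mul(d, Function('D')(Add(1, Mul(-1, 2))))) = Add(Pow(11, Rational(1, 2)), Mul(33, Add(1, Mul(-1, 2)))) = Add(Pow(11, Rational(1, 2)), Mul(33, Add(1, -2))) = Add(Pow(11, Rational(1, 2)), Mul(33, -1)) = Add(Pow(11, Rational(1, 2)), -33) = Add(-33, Pow(11, Rational(1, 2)))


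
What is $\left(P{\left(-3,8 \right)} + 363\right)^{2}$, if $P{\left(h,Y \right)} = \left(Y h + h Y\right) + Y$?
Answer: $104329$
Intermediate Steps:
$P{\left(h,Y \right)} = Y + 2 Y h$ ($P{\left(h,Y \right)} = \left(Y h + Y h\right) + Y = 2 Y h + Y = Y + 2 Y h$)
$\left(P{\left(-3,8 \right)} + 363\right)^{2} = \left(8 \left(1 + 2 \left(-3\right)\right) + 363\right)^{2} = \left(8 \left(1 - 6\right) + 363\right)^{2} = \left(8 \left(-5\right) + 363\right)^{2} = \left(-40 + 363\right)^{2} = 323^{2} = 104329$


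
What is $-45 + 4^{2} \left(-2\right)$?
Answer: $-77$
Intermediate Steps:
$-45 + 4^{2} \left(-2\right) = -45 + 16 \left(-2\right) = -45 - 32 = -77$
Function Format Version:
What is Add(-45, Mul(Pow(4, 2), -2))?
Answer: -77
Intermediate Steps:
Add(-45, Mul(Pow(4, 2), -2)) = Add(-45, Mul(16, -2)) = Add(-45, -32) = -77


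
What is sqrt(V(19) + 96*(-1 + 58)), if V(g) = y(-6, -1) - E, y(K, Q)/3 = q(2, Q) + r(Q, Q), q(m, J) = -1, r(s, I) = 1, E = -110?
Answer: sqrt(5582) ≈ 74.713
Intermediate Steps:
y(K, Q) = 0 (y(K, Q) = 3*(-1 + 1) = 3*0 = 0)
V(g) = 110 (V(g) = 0 - 1*(-110) = 0 + 110 = 110)
sqrt(V(19) + 96*(-1 + 58)) = sqrt(110 + 96*(-1 + 58)) = sqrt(110 + 96*57) = sqrt(110 + 5472) = sqrt(5582)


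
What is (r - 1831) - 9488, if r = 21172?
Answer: 9853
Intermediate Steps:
(r - 1831) - 9488 = (21172 - 1831) - 9488 = 19341 - 9488 = 9853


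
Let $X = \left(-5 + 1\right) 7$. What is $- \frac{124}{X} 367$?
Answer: $\frac{11377}{7} \approx 1625.3$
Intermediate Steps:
$X = -28$ ($X = \left(-4\right) 7 = -28$)
$- \frac{124}{X} 367 = - \frac{124}{-28} \cdot 367 = \left(-124\right) \left(- \frac{1}{28}\right) 367 = \frac{31}{7} \cdot 367 = \frac{11377}{7}$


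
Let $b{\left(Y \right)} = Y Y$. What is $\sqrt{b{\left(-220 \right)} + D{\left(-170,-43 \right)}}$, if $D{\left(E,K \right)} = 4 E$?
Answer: $2 \sqrt{11930} \approx 218.45$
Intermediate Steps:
$b{\left(Y \right)} = Y^{2}$
$\sqrt{b{\left(-220 \right)} + D{\left(-170,-43 \right)}} = \sqrt{\left(-220\right)^{2} + 4 \left(-170\right)} = \sqrt{48400 - 680} = \sqrt{47720} = 2 \sqrt{11930}$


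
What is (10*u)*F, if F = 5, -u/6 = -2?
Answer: 600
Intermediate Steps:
u = 12 (u = -6*(-2) = 12)
(10*u)*F = (10*12)*5 = 120*5 = 600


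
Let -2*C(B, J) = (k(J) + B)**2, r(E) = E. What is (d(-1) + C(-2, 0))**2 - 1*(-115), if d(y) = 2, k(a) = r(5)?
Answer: 485/4 ≈ 121.25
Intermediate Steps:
k(a) = 5
C(B, J) = -(5 + B)**2/2
(d(-1) + C(-2, 0))**2 - 1*(-115) = (2 - (5 - 2)**2/2)**2 - 1*(-115) = (2 - 1/2*3**2)**2 + 115 = (2 - 1/2*9)**2 + 115 = (2 - 9/2)**2 + 115 = (-5/2)**2 + 115 = 25/4 + 115 = 485/4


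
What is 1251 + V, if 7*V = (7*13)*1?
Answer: 1264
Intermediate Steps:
V = 13 (V = ((7*13)*1)/7 = (91*1)/7 = (⅐)*91 = 13)
1251 + V = 1251 + 13 = 1264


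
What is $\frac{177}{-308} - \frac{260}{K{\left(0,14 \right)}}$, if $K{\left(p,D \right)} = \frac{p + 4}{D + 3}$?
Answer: $- \frac{340517}{308} \approx -1105.6$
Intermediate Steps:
$K{\left(p,D \right)} = \frac{4 + p}{3 + D}$
$\frac{177}{-308} - \frac{260}{K{\left(0,14 \right)}} = \frac{177}{-308} - \frac{260}{\frac{1}{3 + 14} \left(4 + 0\right)} = 177 \left(- \frac{1}{308}\right) - \frac{260}{\frac{1}{17} \cdot 4} = - \frac{177}{308} - \frac{260}{\frac{1}{17} \cdot 4} = - \frac{177}{308} - \frac{260}{\frac{4}{17}} = - \frac{177}{308} - 1105 = - \frac{340517}{308}$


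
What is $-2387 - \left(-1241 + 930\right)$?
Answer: $-2076$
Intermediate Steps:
$-2387 - \left(-1241 + 930\right) = -2387 - -311 = -2387 + 311 = -2076$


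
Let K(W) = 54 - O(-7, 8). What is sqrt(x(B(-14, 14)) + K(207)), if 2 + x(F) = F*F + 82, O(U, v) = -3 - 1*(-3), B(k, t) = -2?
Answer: sqrt(138) ≈ 11.747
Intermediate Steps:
O(U, v) = 0 (O(U, v) = -3 + 3 = 0)
K(W) = 54 (K(W) = 54 - 1*0 = 54 + 0 = 54)
x(F) = 80 + F**2 (x(F) = -2 + (F*F + 82) = -2 + (F**2 + 82) = -2 + (82 + F**2) = 80 + F**2)
sqrt(x(B(-14, 14)) + K(207)) = sqrt((80 + (-2)**2) + 54) = sqrt((80 + 4) + 54) = sqrt(84 + 54) = sqrt(138)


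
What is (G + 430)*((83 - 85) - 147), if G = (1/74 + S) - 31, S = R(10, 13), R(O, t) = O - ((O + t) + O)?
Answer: -4145925/74 ≈ -56026.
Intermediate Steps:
R(O, t) = -O - t (R(O, t) = O - (t + 2*O) = O + (-t - 2*O) = -O - t)
S = -23 (S = -1*10 - 1*13 = -10 - 13 = -23)
G = -3995/74 (G = (1/74 - 23) - 31 = -1701/74 - 31 = -3995/74 ≈ -53.987)
(G + 430)*((83 - 85) - 147) = (-3995/74 + 430)*((83 - 85) - 147) = 27825*(-2 - 147)/74 = (27825/74)*(-149) = -4145925/74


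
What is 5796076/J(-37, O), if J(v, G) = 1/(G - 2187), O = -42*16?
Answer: -16570981284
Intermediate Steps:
O = -672
J(v, G) = 1/(-2187 + G)
5796076/J(-37, O) = 5796076/(1/(-2187 - 672)) = 5796076/(1/(-2859)) = 5796076/(-1/2859) = 5796076*(-2859) = -16570981284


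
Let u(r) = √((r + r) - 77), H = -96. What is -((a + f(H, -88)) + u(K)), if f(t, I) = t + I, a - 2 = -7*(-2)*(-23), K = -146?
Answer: 504 - 3*I*√41 ≈ 504.0 - 19.209*I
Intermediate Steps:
u(r) = √(-77 + 2*r) (u(r) = √(2*r - 77) = √(-77 + 2*r))
a = -320 (a = 2 - 7*(-2)*(-23) = 2 + 14*(-23) = 2 - 322 = -320)
f(t, I) = I + t
-((a + f(H, -88)) + u(K)) = -((-320 + (-88 - 96)) + √(-77 + 2*(-146))) = -((-320 - 184) + √(-77 - 292)) = -(-504 + √(-369)) = -(-504 + 3*I*√41) = 504 - 3*I*√41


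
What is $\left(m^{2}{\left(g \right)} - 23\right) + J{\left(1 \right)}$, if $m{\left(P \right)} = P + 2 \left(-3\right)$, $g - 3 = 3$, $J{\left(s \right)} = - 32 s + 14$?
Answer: $-41$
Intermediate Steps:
$J{\left(s \right)} = 14 - 32 s$
$g = 6$ ($g = 3 + 3 = 6$)
$m{\left(P \right)} = -6 + P$ ($m{\left(P \right)} = P - 6 = -6 + P$)
$\left(m^{2}{\left(g \right)} - 23\right) + J{\left(1 \right)} = \left(\left(-6 + 6\right)^{2} - 23\right) + \left(14 - 32\right) = \left(0^{2} - 23\right) + \left(14 - 32\right) = \left(0 - 23\right) - 18 = -23 - 18 = -41$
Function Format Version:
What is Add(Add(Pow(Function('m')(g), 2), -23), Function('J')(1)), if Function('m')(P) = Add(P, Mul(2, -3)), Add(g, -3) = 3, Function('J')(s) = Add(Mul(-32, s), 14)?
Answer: -41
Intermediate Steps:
Function('J')(s) = Add(14, Mul(-32, s))
g = 6 (g = Add(3, 3) = 6)
Function('m')(P) = Add(-6, P) (Function('m')(P) = Add(P, -6) = Add(-6, P))
Add(Add(Pow(Function('m')(g), 2), -23), Function('J')(1)) = Add(Add(Pow(Add(-6, 6), 2), -23), Add(14, Mul(-32, 1))) = Add(Add(Pow(0, 2), -23), Add(14, -32)) = Add(Add(0, -23), -18) = Add(-23, -18) = -41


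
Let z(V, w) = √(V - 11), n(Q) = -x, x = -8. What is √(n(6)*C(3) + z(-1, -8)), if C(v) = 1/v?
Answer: √(24 + 18*I*√3)/3 ≈ 1.8759 + 0.9233*I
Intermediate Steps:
n(Q) = 8 (n(Q) = -1*(-8) = 8)
z(V, w) = √(-11 + V)
√(n(6)*C(3) + z(-1, -8)) = √(8/3 + √(-11 - 1)) = √(8*(⅓) + √(-12)) = √(8/3 + 2*I*√3)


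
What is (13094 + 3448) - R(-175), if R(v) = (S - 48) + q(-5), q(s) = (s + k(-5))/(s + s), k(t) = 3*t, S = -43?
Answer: 16631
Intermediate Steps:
q(s) = (-15 + s)/(2*s) (q(s) = (s + 3*(-5))/(s + s) = (s - 15)/((2*s)) = (-15 + s)*(1/(2*s)) = (-15 + s)/(2*s))
R(v) = -89 (R(v) = (-43 - 48) + (½)*(-15 - 5)/(-5) = -91 + (½)*(-⅕)*(-20) = -91 + 2 = -89)
(13094 + 3448) - R(-175) = (13094 + 3448) - 1*(-89) = 16542 + 89 = 16631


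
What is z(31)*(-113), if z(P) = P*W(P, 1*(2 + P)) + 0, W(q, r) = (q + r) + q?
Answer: -332785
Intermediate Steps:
W(q, r) = r + 2*q
z(P) = P*(2 + 3*P) (z(P) = P*(1*(2 + P) + 2*P) + 0 = P*((2 + P) + 2*P) + 0 = P*(2 + 3*P) + 0 = P*(2 + 3*P))
z(31)*(-113) = (31*(2 + 3*31))*(-113) = (31*(2 + 93))*(-113) = (31*95)*(-113) = 2945*(-113) = -332785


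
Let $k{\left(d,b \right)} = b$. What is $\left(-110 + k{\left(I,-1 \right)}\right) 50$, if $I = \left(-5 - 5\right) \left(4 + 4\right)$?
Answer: $-5550$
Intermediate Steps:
$I = -80$ ($I = \left(-10\right) 8 = -80$)
$\left(-110 + k{\left(I,-1 \right)}\right) 50 = \left(-110 - 1\right) 50 = \left(-111\right) 50 = -5550$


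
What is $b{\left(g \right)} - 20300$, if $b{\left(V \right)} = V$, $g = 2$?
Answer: $-20298$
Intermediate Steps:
$b{\left(g \right)} - 20300 = 2 - 20300 = -20298$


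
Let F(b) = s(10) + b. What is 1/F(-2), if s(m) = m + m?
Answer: 1/18 ≈ 0.055556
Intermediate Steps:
s(m) = 2*m
F(b) = 20 + b (F(b) = 2*10 + b = 20 + b)
1/F(-2) = 1/(20 - 2) = 1/18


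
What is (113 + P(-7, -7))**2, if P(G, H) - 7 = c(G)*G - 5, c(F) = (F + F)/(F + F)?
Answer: 11664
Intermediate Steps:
c(F) = 1 (c(F) = (2*F)/((2*F)) = (2*F)*(1/(2*F)) = 1)
P(G, H) = 2 + G (P(G, H) = 7 + (1*G - 5) = 7 + (G - 5) = 7 + (-5 + G) = 2 + G)
(113 + P(-7, -7))**2 = (113 + (2 - 7))**2 = (113 - 5)**2 = 108**2 = 11664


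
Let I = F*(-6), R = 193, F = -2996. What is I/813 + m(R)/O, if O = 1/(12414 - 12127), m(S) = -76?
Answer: -5905060/271 ≈ -21790.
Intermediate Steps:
O = 1/287 ≈ 0.0034843
I = 17976 (I = -2996*(-6) = 17976)
I/813 + m(R)/O = 17976/813 - 76/1/287 = 17976*(1/813) - 76*287 = 5992/271 - 21812 = -5905060/271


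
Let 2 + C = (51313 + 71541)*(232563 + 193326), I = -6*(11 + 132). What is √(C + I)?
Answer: √52322166346 ≈ 2.2874e+5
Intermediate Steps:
I = -858 (I = -6*143 = -858)
C = 52322167204 (C = -2 + (51313 + 71541)*(232563 + 193326) = -2 + 122854*425889 = -2 + 52322167206 = 52322167204)
√(C + I) = √(52322167204 - 858) = √52322166346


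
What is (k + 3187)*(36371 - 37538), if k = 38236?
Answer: -48340641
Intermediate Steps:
(k + 3187)*(36371 - 37538) = (38236 + 3187)*(36371 - 37538) = 41423*(-1167) = -48340641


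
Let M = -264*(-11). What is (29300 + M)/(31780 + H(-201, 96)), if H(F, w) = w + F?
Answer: 32204/31675 ≈ 1.0167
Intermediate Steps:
H(F, w) = F + w
M = 2904
(29300 + M)/(31780 + H(-201, 96)) = (29300 + 2904)/(31780 + (-201 + 96)) = 32204/(31780 - 105) = 32204/31675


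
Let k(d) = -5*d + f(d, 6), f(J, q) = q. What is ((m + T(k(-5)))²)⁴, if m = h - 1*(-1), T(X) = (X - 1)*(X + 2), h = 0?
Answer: 930227631978098127294721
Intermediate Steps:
k(d) = 6 - 5*d (k(d) = -5*d + 6 = 6 - 5*d)
T(X) = (-1 + X)*(2 + X)
m = 1 (m = 0 - 1*(-1) = 0 + 1 = 1)
((m + T(k(-5)))²)⁴ = ((1 + (-2 + (6 - 5*(-5)) + (6 - 5*(-5))²))²)⁴ = ((1 + (-2 + (6 + 25) + (6 + 25)²))²)⁴ = ((1 + (-2 + 31 + 31²))²)⁴ = ((1 + (-2 + 31 + 961))²)⁴ = ((1 + 990)²)⁴ = (991²)⁴ = 982081⁴ = 930227631978098127294721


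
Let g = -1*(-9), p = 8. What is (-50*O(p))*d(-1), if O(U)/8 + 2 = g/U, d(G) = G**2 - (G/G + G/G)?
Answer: -350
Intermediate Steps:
d(G) = -2 + G**2 (d(G) = G**2 - (1 + 1) = G**2 - 1*2 = G**2 - 2 = -2 + G**2)
g = 9
O(U) = -16 + 72/U (O(U) = -16 + 8*(9/U) = -16 + 72/U)
(-50*O(p))*d(-1) = (-50*(-16 + 72/8))*(-2 + (-1)**2) = (-50*(-16 + 72*(1/8)))*(-2 + 1) = -50*(-16 + 9)*(-1) = -50*(-7)*(-1) = 350*(-1) = -350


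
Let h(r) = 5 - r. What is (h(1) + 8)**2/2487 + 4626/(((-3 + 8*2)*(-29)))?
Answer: -3816858/312533 ≈ -12.213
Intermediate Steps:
(h(1) + 8)**2/2487 + 4626/(((-3 + 8*2)*(-29))) = ((5 - 1*1) + 8)**2/2487 + 4626/(((-3 + 8*2)*(-29))) = ((5 - 1) + 8)**2*(1/2487) + 4626/(((-3 + 16)*(-29))) = (4 + 8)**2*(1/2487) + 4626/((13*(-29))) = 12**2*(1/2487) + 4626/(-377) = 144*(1/2487) + 4626*(-1/377) = 48/829 - 4626/377 = -3816858/312533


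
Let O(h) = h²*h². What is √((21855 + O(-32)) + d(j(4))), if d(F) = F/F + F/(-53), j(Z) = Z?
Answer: 2*√751710819/53 ≈ 1034.6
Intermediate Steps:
O(h) = h⁴
d(F) = 1 - F/53 (d(F) = 1 + F*(-1/53) = 1 - F/53)
√((21855 + O(-32)) + d(j(4))) = √((21855 + (-32)⁴) + (1 - 1/53*4)) = √((21855 + 1048576) + (1 - 4/53)) = √(1070431 + 49/53) = √(56732892/53) = 2*√751710819/53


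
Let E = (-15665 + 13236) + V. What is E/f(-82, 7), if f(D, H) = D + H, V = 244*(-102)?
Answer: 27317/75 ≈ 364.23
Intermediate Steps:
V = -24888
E = -27317 (E = (-15665 + 13236) - 24888 = -2429 - 24888 = -27317)
E/f(-82, 7) = -27317/(-82 + 7) = -27317/(-75) = -27317*(-1/75) = 27317/75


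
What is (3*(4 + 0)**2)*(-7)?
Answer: -336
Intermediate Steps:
(3*(4 + 0)**2)*(-7) = (3*4**2)*(-7) = (3*16)*(-7) = 48*(-7) = -336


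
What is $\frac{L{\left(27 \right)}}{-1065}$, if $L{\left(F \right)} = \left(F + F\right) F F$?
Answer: $- \frac{13122}{355} \approx -36.963$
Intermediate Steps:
$L{\left(F \right)} = 2 F^{3}$ ($L{\left(F \right)} = 2 F F^{2} = 2 F^{3}$)
$\frac{L{\left(27 \right)}}{-1065} = \frac{2 \cdot 27^{3}}{-1065} = 2 \cdot 19683 \left(- \frac{1}{1065}\right) = 39366 \left(- \frac{1}{1065}\right) = - \frac{13122}{355}$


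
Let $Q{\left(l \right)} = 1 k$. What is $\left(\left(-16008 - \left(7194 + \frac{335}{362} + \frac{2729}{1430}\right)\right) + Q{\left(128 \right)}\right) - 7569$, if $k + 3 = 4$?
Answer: $- \frac{3982466287}{129415} \approx -30773.0$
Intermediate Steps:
$k = 1$ ($k = -3 + 4 = 1$)
$Q{\left(l \right)} = 1$ ($Q{\left(l \right)} = 1 \cdot 1 = 1$)
$\left(\left(-16008 - \left(7194 + \frac{335}{362} + \frac{2729}{1430}\right)\right) + Q{\left(128 \right)}\right) - 7569 = \left(\left(-16008 - \left(7194 + \frac{335}{362} + \frac{2729}{1430}\right)\right) + 1\right) - 7569 = \left(\left(-16008 - \frac{931378247}{129415}\right) + 1\right) - 7569 = \left(- \frac{3003053567}{129415} + 1\right) - 7569 = - \frac{3002924152}{129415} - 7569 = - \frac{3982466287}{129415}$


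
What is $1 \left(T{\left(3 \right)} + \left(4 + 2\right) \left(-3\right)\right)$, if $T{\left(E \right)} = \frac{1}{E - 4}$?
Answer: $-19$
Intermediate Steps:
$T{\left(E \right)} = \frac{1}{-4 + E}$
$1 \left(T{\left(3 \right)} + \left(4 + 2\right) \left(-3\right)\right) = 1 \left(\frac{1}{-4 + 3} + \left(4 + 2\right) \left(-3\right)\right) = 1 \left(\frac{1}{-1} + 6 \left(-3\right)\right) = 1 \left(-1 - 18\right) = 1 \left(-19\right) = -19$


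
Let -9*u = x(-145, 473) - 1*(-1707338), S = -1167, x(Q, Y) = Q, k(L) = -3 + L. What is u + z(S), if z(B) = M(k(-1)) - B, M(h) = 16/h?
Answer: -1696726/9 ≈ -1.8853e+5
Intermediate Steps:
u = -1707193/9 (u = -(-145 - 1*(-1707338))/9 = -(-145 + 1707338)/9 = -⅑*1707193 = -1707193/9 ≈ -1.8969e+5)
z(B) = -4 - B (z(B) = 16/(-3 - 1) - B = 16/(-4) - B = 16*(-¼) - B = -4 - B)
u + z(S) = -1707193/9 + (-4 - 1*(-1167)) = -1707193/9 + (-4 + 1167) = -1707193/9 + 1163 = -1696726/9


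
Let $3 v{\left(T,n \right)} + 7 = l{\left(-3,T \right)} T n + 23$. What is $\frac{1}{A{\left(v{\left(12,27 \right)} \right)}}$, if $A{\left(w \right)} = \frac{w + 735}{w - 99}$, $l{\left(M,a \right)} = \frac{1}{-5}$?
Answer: $- \frac{1729}{10781} \approx -0.16037$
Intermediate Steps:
$l{\left(M,a \right)} = - \frac{1}{5}$
$v{\left(T,n \right)} = \frac{16}{3} - \frac{T n}{15}$ ($v{\left(T,n \right)} = - \frac{7}{3} + \frac{- \frac{T}{5} n + 23}{3} = - \frac{7}{3} + \frac{- \frac{T n}{5} + 23}{3} = - \frac{7}{3} + \frac{23 - \frac{T n}{5}}{3} = - \frac{7}{3} - \left(- \frac{23}{3} + \frac{T n}{15}\right) = \frac{16}{3} - \frac{T n}{15}$)
$A{\left(w \right)} = \frac{735 + w}{-99 + w}$
$\frac{1}{A{\left(v{\left(12,27 \right)} \right)}} = \frac{1}{\frac{1}{-99 + \left(\frac{16}{3} - \frac{4}{5} \cdot 27\right)} \left(735 + \left(\frac{16}{3} - \frac{4}{5} \cdot 27\right)\right)} = \frac{1}{\frac{1}{-99 + \left(\frac{16}{3} - \frac{108}{5}\right)} \left(735 + \left(\frac{16}{3} - \frac{108}{5}\right)\right)} = \frac{1}{\frac{1}{-99 - \frac{244}{15}} \left(735 - \frac{244}{15}\right)} = \frac{1}{\frac{1}{- \frac{1729}{15}} \cdot \frac{10781}{15}} = \frac{1}{\left(- \frac{15}{1729}\right) \frac{10781}{15}} = \frac{1}{- \frac{10781}{1729}} = - \frac{1729}{10781}$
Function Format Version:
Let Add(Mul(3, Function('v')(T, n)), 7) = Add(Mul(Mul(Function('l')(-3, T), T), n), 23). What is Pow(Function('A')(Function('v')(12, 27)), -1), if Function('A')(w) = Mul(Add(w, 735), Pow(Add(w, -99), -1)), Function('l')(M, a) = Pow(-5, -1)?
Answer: Rational(-1729, 10781) ≈ -0.16037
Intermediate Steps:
Function('l')(M, a) = Rational(-1, 5)
Function('v')(T, n) = Add(Rational(16, 3), Mul(Rational(-1, 15), T, n)) (Function('v')(T, n) = Add(Rational(-7, 3), Mul(Rational(1, 3), Add(Mul(Mul(Rational(-1, 5), T), n), 23))) = Add(Rational(-7, 3), Mul(Rational(1, 3), Add(Mul(Rational(-1, 5), T, n), 23))) = Add(Rational(-7, 3), Mul(Rational(1, 3), Add(23, Mul(Rational(-1, 5), T, n)))) = Add(Rational(-7, 3), Add(Rational(23, 3), Mul(Rational(-1, 15), T, n))) = Add(Rational(16, 3), Mul(Rational(-1, 15), T, n)))
Function('A')(w) = Mul(Pow(Add(-99, w), -1), Add(735, w)) (Function('A')(w) = Mul(Add(735, w), Pow(Add(-99, w), -1)) = Mul(Pow(Add(-99, w), -1), Add(735, w)))
Pow(Function('A')(Function('v')(12, 27)), -1) = Pow(Mul(Pow(Add(-99, Add(Rational(16, 3), Mul(Rational(-1, 15), 12, 27))), -1), Add(735, Add(Rational(16, 3), Mul(Rational(-1, 15), 12, 27)))), -1) = Pow(Mul(Pow(Add(-99, Add(Rational(16, 3), Rational(-108, 5))), -1), Add(735, Add(Rational(16, 3), Rational(-108, 5)))), -1) = Pow(Mul(Pow(Add(-99, Rational(-244, 15)), -1), Add(735, Rational(-244, 15))), -1) = Pow(Mul(Pow(Rational(-1729, 15), -1), Rational(10781, 15)), -1) = Pow(Mul(Rational(-15, 1729), Rational(10781, 15)), -1) = Pow(Rational(-10781, 1729), -1) = Rational(-1729, 10781)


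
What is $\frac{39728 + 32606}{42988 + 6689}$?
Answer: $\frac{72334}{49677} \approx 1.4561$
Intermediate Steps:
$\frac{39728 + 32606}{42988 + 6689} = \frac{72334}{49677}$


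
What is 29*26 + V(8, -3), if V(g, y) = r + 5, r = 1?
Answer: 760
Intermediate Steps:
V(g, y) = 6 (V(g, y) = 1 + 5 = 6)
29*26 + V(8, -3) = 29*26 + 6 = 754 + 6 = 760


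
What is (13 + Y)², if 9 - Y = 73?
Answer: 2601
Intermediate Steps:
Y = -64 (Y = 9 - 1*73 = 9 - 73 = -64)
(13 + Y)² = (13 - 64)² = (-51)² = 2601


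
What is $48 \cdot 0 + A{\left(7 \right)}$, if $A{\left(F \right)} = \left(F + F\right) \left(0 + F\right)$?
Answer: $98$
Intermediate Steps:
$A{\left(F \right)} = 2 F^{2}$ ($A{\left(F \right)} = 2 F F = 2 F^{2}$)
$48 \cdot 0 + A{\left(7 \right)} = 48 \cdot 0 + 2 \cdot 7^{2} = 0 + 2 \cdot 49 = 0 + 98 = 98$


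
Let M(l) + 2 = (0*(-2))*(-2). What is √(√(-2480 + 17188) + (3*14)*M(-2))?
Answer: √(-84 + 2*√3677) ≈ 6.1055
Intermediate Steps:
M(l) = -2 (M(l) = -2 + (0*(-2))*(-2) = -2 + 0*(-2) = -2 + 0 = -2)
√(√(-2480 + 17188) + (3*14)*M(-2)) = √(√(-2480 + 17188) + (3*14)*(-2)) = √(√14708 + 42*(-2)) = √(2*√3677 - 84) = √(-84 + 2*√3677)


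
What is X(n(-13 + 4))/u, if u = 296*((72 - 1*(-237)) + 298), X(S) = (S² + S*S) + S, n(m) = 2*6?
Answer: 75/44918 ≈ 0.0016697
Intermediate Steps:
n(m) = 12
X(S) = S + 2*S² (X(S) = (S² + S²) + S = 2*S² + S = S + 2*S²)
u = 179672 (u = 296*((72 + 237) + 298) = 296*(309 + 298) = 296*607 = 179672)
X(n(-13 + 4))/u = (12*(1 + 2*12))/179672 = (12*(1 + 24))*(1/179672) = (12*25)*(1/179672) = 300*(1/179672) = 75/44918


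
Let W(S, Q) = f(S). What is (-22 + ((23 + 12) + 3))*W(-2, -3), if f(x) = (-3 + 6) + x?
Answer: 16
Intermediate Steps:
f(x) = 3 + x
W(S, Q) = 3 + S
(-22 + ((23 + 12) + 3))*W(-2, -3) = (-22 + ((23 + 12) + 3))*(3 - 2) = (-22 + (35 + 3))*1 = (-22 + 38)*1 = 16*1 = 16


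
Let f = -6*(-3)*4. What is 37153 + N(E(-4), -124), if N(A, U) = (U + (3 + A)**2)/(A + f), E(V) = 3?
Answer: 2786387/75 ≈ 37152.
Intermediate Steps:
f = 72 (f = -(-18)*4 = -1*(-72) = 72)
N(A, U) = (U + (3 + A)**2)/(72 + A) (N(A, U) = (U + (3 + A)**2)/(A + 72) = (U + (3 + A)**2)/(72 + A))
37153 + N(E(-4), -124) = 37153 + (-124 + (3 + 3)**2)/(72 + 3) = 37153 + (-124 + 6**2)/75 = 37153 + (-124 + 36)/75 = 37153 + (1/75)*(-88) = 37153 - 88/75 = 2786387/75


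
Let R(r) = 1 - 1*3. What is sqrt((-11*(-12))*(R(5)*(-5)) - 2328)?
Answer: 12*I*sqrt(7) ≈ 31.749*I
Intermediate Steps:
R(r) = -2 (R(r) = 1 - 3 = -2)
sqrt((-11*(-12))*(R(5)*(-5)) - 2328) = sqrt((-11*(-12))*(-2*(-5)) - 2328) = sqrt(132*10 - 2328) = sqrt(1320 - 2328) = sqrt(-1008) = 12*I*sqrt(7)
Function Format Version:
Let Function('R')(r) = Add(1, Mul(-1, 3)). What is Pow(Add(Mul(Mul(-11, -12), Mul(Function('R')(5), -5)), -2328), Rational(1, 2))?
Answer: Mul(12, I, Pow(7, Rational(1, 2))) ≈ Mul(31.749, I)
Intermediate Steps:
Function('R')(r) = -2 (Function('R')(r) = Add(1, -3) = -2)
Pow(Add(Mul(Mul(-11, -12), Mul(Function('R')(5), -5)), -2328), Rational(1, 2)) = Pow(Add(Mul(Mul(-11, -12), Mul(-2, -5)), -2328), Rational(1, 2)) = Pow(Add(Mul(132, 10), -2328), Rational(1, 2)) = Pow(Add(1320, -2328), Rational(1, 2)) = Pow(-1008, Rational(1, 2)) = Mul(12, I, Pow(7, Rational(1, 2)))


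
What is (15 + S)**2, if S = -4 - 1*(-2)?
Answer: 169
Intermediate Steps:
S = -2 (S = -4 + 2 = -2)
(15 + S)**2 = (15 - 2)**2 = 13**2 = 169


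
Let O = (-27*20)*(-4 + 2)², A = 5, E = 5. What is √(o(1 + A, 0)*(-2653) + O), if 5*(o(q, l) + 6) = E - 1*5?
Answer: √13758 ≈ 117.29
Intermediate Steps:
o(q, l) = -6 (o(q, l) = -6 + (5 - 1*5)/5 = -6 + (5 - 5)/5 = -6 + (⅕)*0 = -6 + 0 = -6)
O = -2160 (O = -540*(-2)² = -540*4 = -2160)
√(o(1 + A, 0)*(-2653) + O) = √(-6*(-2653) - 2160) = √(15918 - 2160) = √13758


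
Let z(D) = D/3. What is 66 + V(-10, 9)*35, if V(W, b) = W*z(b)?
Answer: -984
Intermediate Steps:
z(D) = D/3 (z(D) = D*(1/3) = D/3)
V(W, b) = W*b/3 (V(W, b) = W*(b/3) = W*b/3)
66 + V(-10, 9)*35 = 66 + ((1/3)*(-10)*9)*35 = 66 - 30*35 = 66 - 1050 = -984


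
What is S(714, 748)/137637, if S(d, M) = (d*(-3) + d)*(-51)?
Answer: 8092/15293 ≈ 0.52913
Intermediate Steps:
S(d, M) = 102*d (S(d, M) = (-3*d + d)*(-51) = -2*d*(-51) = 102*d)
S(714, 748)/137637 = (102*714)/137637 = 72828*(1/137637) = 8092/15293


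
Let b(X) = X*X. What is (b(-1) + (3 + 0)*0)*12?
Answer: 12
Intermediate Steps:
b(X) = X²
(b(-1) + (3 + 0)*0)*12 = ((-1)² + (3 + 0)*0)*12 = (1 + 3*0)*12 = (1 + 0)*12 = 1*12 = 12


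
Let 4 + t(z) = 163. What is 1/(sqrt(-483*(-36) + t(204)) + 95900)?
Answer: 95900/9196792453 - sqrt(17547)/9196792453 ≈ 1.0413e-5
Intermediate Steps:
t(z) = 159 (t(z) = -4 + 163 = 159)
1/(sqrt(-483*(-36) + t(204)) + 95900) = 1/(sqrt(-483*(-36) + 159) + 95900) = 1/(sqrt(-1*(-17388) + 159) + 95900) = 1/(sqrt(17388 + 159) + 95900) = 1/(sqrt(17547) + 95900) = 1/(95900 + sqrt(17547))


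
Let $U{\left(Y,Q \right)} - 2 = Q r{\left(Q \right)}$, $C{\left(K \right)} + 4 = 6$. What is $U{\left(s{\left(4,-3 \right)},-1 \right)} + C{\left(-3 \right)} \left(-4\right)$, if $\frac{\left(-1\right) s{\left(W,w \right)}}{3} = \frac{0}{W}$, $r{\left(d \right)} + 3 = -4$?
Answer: $1$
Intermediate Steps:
$r{\left(d \right)} = -7$ ($r{\left(d \right)} = -3 - 4 = -7$)
$s{\left(W,w \right)} = 0$ ($s{\left(W,w \right)} = - 3 \frac{0}{W} = \left(-3\right) 0 = 0$)
$C{\left(K \right)} = 2$ ($C{\left(K \right)} = -4 + 6 = 2$)
$U{\left(Y,Q \right)} = 2 - 7 Q$ ($U{\left(Y,Q \right)} = 2 + Q \left(-7\right) = 2 - 7 Q$)
$U{\left(s{\left(4,-3 \right)},-1 \right)} + C{\left(-3 \right)} \left(-4\right) = \left(2 - -7\right) + 2 \left(-4\right) = \left(2 + 7\right) - 8 = 9 - 8 = 1$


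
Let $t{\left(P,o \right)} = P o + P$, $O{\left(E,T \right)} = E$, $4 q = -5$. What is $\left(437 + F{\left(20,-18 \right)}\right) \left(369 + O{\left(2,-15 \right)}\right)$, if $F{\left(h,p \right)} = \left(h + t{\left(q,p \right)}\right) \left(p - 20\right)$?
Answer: $- \frac{838831}{2} \approx -4.1942 \cdot 10^{5}$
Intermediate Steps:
$q = - \frac{5}{4}$ ($q = \frac{1}{4} \left(-5\right) = - \frac{5}{4} \approx -1.25$)
$t{\left(P,o \right)} = P + P o$
$F{\left(h,p \right)} = \left(-20 + p\right) \left(- \frac{5}{4} + h - \frac{5 p}{4}\right)$ ($F{\left(h,p \right)} = \left(h - \frac{5 \left(1 + p\right)}{4}\right) \left(p - 20\right) = \left(h - \left(\frac{5}{4} + \frac{5 p}{4}\right)\right) \left(-20 + p\right) = \left(- \frac{5}{4} + h - \frac{5 p}{4}\right) \left(-20 + p\right) = \left(-20 + p\right) \left(- \frac{5}{4} + h - \frac{5 p}{4}\right)$)
$\left(437 + F{\left(20,-18 \right)}\right) \left(369 + O{\left(2,-15 \right)}\right) = \left(437 + \left(25 - 400 - \frac{5 \left(-18\right)^{2}}{4} + \frac{95}{4} \left(-18\right) + 20 \left(-18\right)\right)\right) \left(369 + 2\right) = \left(437 - \frac{3135}{2}\right) 371 = \left(- \frac{2261}{2}\right) 371 = - \frac{838831}{2}$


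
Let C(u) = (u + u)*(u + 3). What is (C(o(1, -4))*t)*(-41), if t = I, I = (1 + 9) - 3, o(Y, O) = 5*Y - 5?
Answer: 0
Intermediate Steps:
o(Y, O) = -5 + 5*Y
C(u) = 2*u*(3 + u) (C(u) = (2*u)*(3 + u) = 2*u*(3 + u))
I = 7 (I = 10 - 3 = 7)
t = 7
(C(o(1, -4))*t)*(-41) = ((2*(-5 + 5*1)*(3 + (-5 + 5*1)))*7)*(-41) = ((2*(-5 + 5)*(3 + (-5 + 5)))*7)*(-41) = ((2*0*(3 + 0))*7)*(-41) = ((2*0*3)*7)*(-41) = (0*7)*(-41) = 0*(-41) = 0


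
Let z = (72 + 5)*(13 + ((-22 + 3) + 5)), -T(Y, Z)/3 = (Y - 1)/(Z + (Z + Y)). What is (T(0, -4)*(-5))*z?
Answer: -1155/8 ≈ -144.38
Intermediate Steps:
T(Y, Z) = -3*(-1 + Y)/(Y + 2*Z) (T(Y, Z) = -3*(Y - 1)/(Z + (Z + Y)) = -3*(-1 + Y)/(Z + (Y + Z)) = -3*(-1 + Y)/(Y + 2*Z))
z = -77 (z = 77*(13 + (-19 + 5)) = 77*(13 - 14) = 77*(-1) = -77)
(T(0, -4)*(-5))*z = ((3*(1 - 1*0)/(0 + 2*(-4)))*(-5))*(-77) = ((3*(1 + 0)/(0 - 8))*(-5))*(-77) = ((3*1/(-8))*(-5))*(-77) = ((3*(-1/8)*1)*(-5))*(-77) = -3/8*(-5)*(-77) = (15/8)*(-77) = -1155/8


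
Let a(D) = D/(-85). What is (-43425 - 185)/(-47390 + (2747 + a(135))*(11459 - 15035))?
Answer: 370685/83852351 ≈ 0.0044207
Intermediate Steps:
a(D) = -D/85 (a(D) = D*(-1/85) = -D/85)
(-43425 - 185)/(-47390 + (2747 + a(135))*(11459 - 15035)) = (-43425 - 185)/(-47390 + (2747 - 1/85*135)*(11459 - 15035)) = -43610/(-47390 + (2747 - 27/17)*(-3576)) = -43610/(-47390 + (46672/17)*(-3576)) = -43610/(-47390 - 166899072/17) = -43610/(-167704702/17) = -43610*(-17/167704702) = 370685/83852351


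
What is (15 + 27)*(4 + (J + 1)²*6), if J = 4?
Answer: 6468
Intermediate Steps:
(15 + 27)*(4 + (J + 1)²*6) = (15 + 27)*(4 + (4 + 1)²*6) = 42*(4 + 5²*6) = 42*(4 + 25*6) = 42*(4 + 150) = 42*154 = 6468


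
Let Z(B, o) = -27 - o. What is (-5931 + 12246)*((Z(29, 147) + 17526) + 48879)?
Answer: 418248765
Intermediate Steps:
(-5931 + 12246)*((Z(29, 147) + 17526) + 48879) = (-5931 + 12246)*(((-27 - 1*147) + 17526) + 48879) = 6315*(((-27 - 147) + 17526) + 48879) = 6315*((-174 + 17526) + 48879) = 6315*(17352 + 48879) = 6315*66231 = 418248765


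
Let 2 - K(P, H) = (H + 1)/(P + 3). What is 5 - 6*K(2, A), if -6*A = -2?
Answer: -27/5 ≈ -5.4000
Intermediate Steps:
A = ⅓ (A = -⅙*(-2) = ⅓ ≈ 0.33333)
K(P, H) = 2 - (1 + H)/(3 + P) (K(P, H) = 2 - (H + 1)/(P + 3) = 2 - (1 + H)/(3 + P))
5 - 6*K(2, A) = 5 - 6*(5 - 1*⅓ + 2*2)/(3 + 2) = 5 - 6*(5 - ⅓ + 4)/5 = 5 - 6*26/(5*3) = 5 - 6*26/15 = 5 - 52/5 = -27/5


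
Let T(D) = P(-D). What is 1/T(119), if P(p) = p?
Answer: -1/119 ≈ -0.0084034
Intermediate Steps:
T(D) = -D
1/T(119) = 1/(-1*119) = 1/(-119) = -1/119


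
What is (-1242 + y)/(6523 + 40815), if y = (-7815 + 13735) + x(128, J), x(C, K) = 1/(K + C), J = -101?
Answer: 126307/1278126 ≈ 0.098822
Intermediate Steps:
x(C, K) = 1/(C + K)
y = 159841/27 (y = (-7815 + 13735) + 1/(128 - 101) = 5920 + 1/27 = 159841/27 ≈ 5920.0)
(-1242 + y)/(6523 + 40815) = (-1242 + 159841/27)/(6523 + 40815) = (126307/27)/47338 = (126307/27)*(1/47338) = 126307/1278126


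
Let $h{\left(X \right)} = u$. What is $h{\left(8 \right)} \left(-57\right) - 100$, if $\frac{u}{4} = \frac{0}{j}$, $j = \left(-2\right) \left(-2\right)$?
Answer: $-100$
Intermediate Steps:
$j = 4$
$u = 0$ ($u = 4 \cdot \frac{0}{4} = 4 \cdot 0 \cdot \frac{1}{4} = 4 \cdot 0 = 0$)
$h{\left(X \right)} = 0$
$h{\left(8 \right)} \left(-57\right) - 100 = 0 \left(-57\right) - 100 = 0 - 100 = -100$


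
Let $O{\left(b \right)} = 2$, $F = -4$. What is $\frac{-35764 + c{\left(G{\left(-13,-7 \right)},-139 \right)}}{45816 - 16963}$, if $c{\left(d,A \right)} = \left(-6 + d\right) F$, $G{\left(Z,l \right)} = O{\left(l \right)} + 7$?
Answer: $- \frac{832}{671} \approx -1.2399$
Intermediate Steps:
$G{\left(Z,l \right)} = 9$ ($G{\left(Z,l \right)} = 2 + 7 = 9$)
$c{\left(d,A \right)} = 24 - 4 d$ ($c{\left(d,A \right)} = \left(-6 + d\right) \left(-4\right) = 24 - 4 d$)
$\frac{-35764 + c{\left(G{\left(-13,-7 \right)},-139 \right)}}{45816 - 16963} = \frac{-35764 + \left(24 - 36\right)}{45816 - 16963} = \frac{-35764 + \left(24 - 36\right)}{28853} = \left(-35764 - 12\right) \frac{1}{28853} = \left(-35776\right) \frac{1}{28853} = - \frac{832}{671}$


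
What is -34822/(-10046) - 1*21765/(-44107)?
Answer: 877272572/221549461 ≈ 3.9597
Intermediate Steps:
-34822/(-10046) - 1*21765/(-44107) = -34822*(-1/10046) - 21765*(-1/44107) = 17411/5023 + 21765/44107 = 877272572/221549461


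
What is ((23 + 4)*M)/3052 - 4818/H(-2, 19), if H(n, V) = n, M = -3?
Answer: 7352187/3052 ≈ 2409.0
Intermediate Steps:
((23 + 4)*M)/3052 - 4818/H(-2, 19) = ((23 + 4)*(-3))/3052 - 4818/(-2) = (27*(-3))*(1/3052) - 4818*(-½) = -81*1/3052 + 2409 = -81/3052 + 2409 = 7352187/3052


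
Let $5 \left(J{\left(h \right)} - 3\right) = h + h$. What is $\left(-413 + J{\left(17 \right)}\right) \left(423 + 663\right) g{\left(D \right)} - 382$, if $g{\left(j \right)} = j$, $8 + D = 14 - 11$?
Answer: $2188994$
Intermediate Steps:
$J{\left(h \right)} = 3 + \frac{2 h}{5}$ ($J{\left(h \right)} = 3 + \frac{h + h}{5} = 3 + \frac{2 h}{5}$)
$D = -5$ ($D = -8 + \left(14 - 11\right) = -8 + 3 = -5$)
$\left(-413 + J{\left(17 \right)}\right) \left(423 + 663\right) g{\left(D \right)} - 382 = \left(-413 + \left(3 + \frac{2}{5} \cdot 17\right)\right) \left(423 + 663\right) \left(-5\right) - 382 = \left(-413 + \left(3 + \frac{34}{5}\right)\right) 1086 \left(-5\right) - 382 = \left(-413 + \frac{49}{5}\right) 1086 \left(-5\right) - 382 = \left(- \frac{2016}{5}\right) 1086 \left(-5\right) - 382 = \left(- \frac{2189376}{5}\right) \left(-5\right) - 382 = 2189376 - 382 = 2188994$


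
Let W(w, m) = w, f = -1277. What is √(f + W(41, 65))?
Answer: 2*I*√309 ≈ 35.157*I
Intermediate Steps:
√(f + W(41, 65)) = √(-1277 + 41) = √(-1236) = 2*I*√309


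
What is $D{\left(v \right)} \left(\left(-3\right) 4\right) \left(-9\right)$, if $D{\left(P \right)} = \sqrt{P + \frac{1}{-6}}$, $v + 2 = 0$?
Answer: $18 i \sqrt{78} \approx 158.97 i$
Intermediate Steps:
$v = -2$ ($v = -2 + 0 = -2$)
$D{\left(P \right)} = \sqrt{- \frac{1}{6} + P}$ ($D{\left(P \right)} = \sqrt{P - \frac{1}{6}} = \sqrt{- \frac{1}{6} + P}$)
$D{\left(v \right)} \left(\left(-3\right) 4\right) \left(-9\right) = \frac{\sqrt{-6 + 36 \left(-2\right)}}{6} \left(\left(-3\right) 4\right) \left(-9\right) = \frac{\sqrt{-6 - 72}}{6} \left(-12\right) \left(-9\right) = \frac{\sqrt{-78}}{6} \left(-12\right) \left(-9\right) = \frac{i \sqrt{78}}{6} \left(-12\right) \left(-9\right) = - 2 i \sqrt{78} \left(-9\right) = 18 i \sqrt{78}$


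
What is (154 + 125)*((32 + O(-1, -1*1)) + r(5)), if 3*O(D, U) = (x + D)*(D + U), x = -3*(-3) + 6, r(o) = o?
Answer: 7719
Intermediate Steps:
x = 15 (x = 9 + 6 = 15)
O(D, U) = (15 + D)*(D + U)/3 (O(D, U) = ((15 + D)*(D + U))/3 = (15 + D)*(D + U)/3)
(154 + 125)*((32 + O(-1, -1*1)) + r(5)) = (154 + 125)*((32 + (5*(-1) + 5*(-1*1) + (⅓)*(-1)² + (⅓)*(-1)*(-1*1))) + 5) = 279*((32 + (-5 + 5*(-1) + (⅓)*1 + (⅓)*(-1)*(-1))) + 5) = 279*((32 + (-5 - 5 + ⅓ + ⅓)) + 5) = 279*((32 - 28/3) + 5) = 279*(68/3 + 5) = 279*(83/3) = 7719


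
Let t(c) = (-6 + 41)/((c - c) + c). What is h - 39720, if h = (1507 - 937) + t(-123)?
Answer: -4815485/123 ≈ -39150.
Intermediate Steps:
t(c) = 35/c (t(c) = 35/(0 + c) = 35/c)
h = 70075/123 (h = (1507 - 937) + 35/(-123) = 570 + 35*(-1/123) = 570 - 35/123 = 70075/123 ≈ 569.72)
h - 39720 = 70075/123 - 39720 = -4815485/123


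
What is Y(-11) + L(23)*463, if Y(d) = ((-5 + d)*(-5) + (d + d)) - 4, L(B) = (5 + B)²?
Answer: 363046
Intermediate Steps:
Y(d) = 21 - 3*d (Y(d) = ((25 - 5*d) + 2*d) - 4 = (25 - 3*d) - 4 = 21 - 3*d)
Y(-11) + L(23)*463 = (21 - 3*(-11)) + (5 + 23)²*463 = (21 + 33) + 28²*463 = 54 + 784*463 = 54 + 362992 = 363046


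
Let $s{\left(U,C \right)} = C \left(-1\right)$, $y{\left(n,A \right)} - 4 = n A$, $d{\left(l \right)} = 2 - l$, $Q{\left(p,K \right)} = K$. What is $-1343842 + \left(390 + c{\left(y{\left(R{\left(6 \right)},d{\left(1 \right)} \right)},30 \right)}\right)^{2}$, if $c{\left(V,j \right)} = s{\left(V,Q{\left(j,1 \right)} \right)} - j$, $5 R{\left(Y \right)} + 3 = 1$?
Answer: $-1214961$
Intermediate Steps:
$R{\left(Y \right)} = - \frac{2}{5}$ ($R{\left(Y \right)} = - \frac{3}{5} + \frac{1}{5} \cdot 1 = - \frac{3}{5} + \frac{1}{5} = - \frac{2}{5}$)
$y{\left(n,A \right)} = 4 + A n$ ($y{\left(n,A \right)} = 4 + n A = 4 + A n$)
$s{\left(U,C \right)} = - C$
$c{\left(V,j \right)} = -1 - j$ ($c{\left(V,j \right)} = \left(-1\right) 1 - j = -1 - j$)
$-1343842 + \left(390 + c{\left(y{\left(R{\left(6 \right)},d{\left(1 \right)} \right)},30 \right)}\right)^{2} = -1343842 + \left(390 - 31\right)^{2} = -1343842 + 359^{2} = -1343842 + 128881 = -1214961$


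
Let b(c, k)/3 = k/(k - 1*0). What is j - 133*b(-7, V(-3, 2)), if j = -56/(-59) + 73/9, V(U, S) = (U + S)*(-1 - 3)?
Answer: -207058/531 ≈ -389.94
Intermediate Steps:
V(U, S) = -4*S - 4*U (V(U, S) = (S + U)*(-4) = -4*S - 4*U)
b(c, k) = 3 (b(c, k) = 3*(k/(k - 1*0)) = 3*(k/(k + 0)) = 3*(k/k) = 3*1 = 3)
j = 4811/531 (j = -56*(-1/59) + 73*(⅑) = 56/59 + 73/9 = 4811/531 ≈ 9.0603)
j - 133*b(-7, V(-3, 2)) = 4811/531 - 133*3 = 4811/531 - 399 = -207058/531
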